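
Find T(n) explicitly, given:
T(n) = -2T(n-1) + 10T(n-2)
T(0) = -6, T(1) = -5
Characteristic equation: x² + 2x - 10 = 0.
Discriminant Δ = (-2)² + 4·(10) = 44.
Roots r₁,₂ = (-2 ± √44)/2, so r₁ = -1 + \sqrt{11}, r₂ = - \sqrt{11} - 1.
General solution: T(n) = A·r₁^n + B·r₂^n.
From the initial conditions, A + B = -6 and r₁A + r₂B = -5.
Since r₁ - r₂ = √44: A = (-5 - (-6)r₂)/√44 = -3 - \frac{\sqrt{11}}{2}, and B = -6 - A = -3 + \frac{\sqrt{11}}{2}.
So T(n) = \left(-3 - \frac{\sqrt{11}}{2}\right)\left(-1 + \sqrt{11}\right)^n + \left(-3 + \frac{\sqrt{11}}{2}\right)\left(- \sqrt{11} - 1\right)^n.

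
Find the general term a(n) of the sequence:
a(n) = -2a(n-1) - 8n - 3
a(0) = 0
First-order linear with linear forcing.
Homogeneous solution: a_h(n) = A·(-2)^n.
Try particular a_p(n) = pn + q. Substituting:
  pn + q = -2(p(n-1) + q) - 8n - 3.
Matching the n-coefficient: p = -2p - 8 ⇒ p = - \frac{8}{3}.
Matching constants: q = 2p - 2q - 3 ⇒ q = - \frac{25}{9}.
General: a(n) = A·(-2)^n - \frac{8 n}{3} - \frac{25}{9}.
Apply a(0) = 0: A - \frac{25}{9} = 0 ⇒ A = \frac{25}{9}.
So a(n) = \frac{25 \left(-2\right)^{n}}{9} - \frac{8 n}{3} - \frac{25}{9}.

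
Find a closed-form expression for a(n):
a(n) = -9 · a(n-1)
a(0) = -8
Pure geometric recurrence with ratio -9.
By induction a(n) = a(0) · (-9)^n = - 8 \left(-9\right)^{n}.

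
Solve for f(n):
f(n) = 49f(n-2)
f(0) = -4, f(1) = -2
Characteristic equation: x² - 49 = 0, which factors as (x - (7))(x - (-7)) = 0.
Roots r₁ = 7, r₂ = -7 (distinct).
General solution: f(n) = A·(7)^n + B·(-7)^n.
From f(0) = -4: A + B = -4.
From f(1) = -2: 7A - 7B = -2.
Solving: A = - \frac{15}{7}, B = - \frac{13}{7}.
So f(n) = - \frac{13 \left(-7\right)^{n}}{7} - \frac{15 \cdot 7^{n}}{7}.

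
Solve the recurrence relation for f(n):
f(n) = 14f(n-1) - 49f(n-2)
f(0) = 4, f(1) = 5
Characteristic equation: x² - 14x + 49 = 0, which is (x - (7))².
Repeated root r = 7.
General solution: f(n) = (A + Bn)·(7)^n.
From f(0) = 4: A = 4.
From f(1) = 5: (A + B)·(7) = 5 ⇒ B = - \frac{23}{7}.
So f(n) = \left(4 - \frac{23 n}{7}\right) \cdot (7)^n.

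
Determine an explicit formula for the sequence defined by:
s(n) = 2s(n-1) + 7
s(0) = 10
First-order linear non-homogeneous.
Homogeneous solution: s_h(n) = A·(2)^n.
Try constant particular solution s_p = K: K = 2K + 7 ⇒ K = -7.
General: s(n) = A·(2)^n - 7.
Apply s(0) = 10: A - 7 = 10 ⇒ A = 17.
So s(n) = 17 \cdot 2^{n} - 7.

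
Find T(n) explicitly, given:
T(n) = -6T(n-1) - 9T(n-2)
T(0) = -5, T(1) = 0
Characteristic equation: x² + 6x + 9 = 0, which is (x - (-3))².
Repeated root r = -3.
General solution: T(n) = (A + Bn)·(-3)^n.
From T(0) = -5: A = -5.
From T(1) = 0: (A + B)·(-3) = 0 ⇒ B = 5.
So T(n) = \left(5 n - 5\right) \cdot (-3)^n.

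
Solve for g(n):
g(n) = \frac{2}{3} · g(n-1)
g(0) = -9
Pure geometric recurrence with ratio \frac{2}{3}.
By induction g(n) = g(0) · (\frac{2}{3})^n = - 9 \left(\frac{2}{3}\right)^{n}.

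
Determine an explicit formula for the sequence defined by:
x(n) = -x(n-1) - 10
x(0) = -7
First-order linear non-homogeneous.
Homogeneous solution: x_h(n) = A·(-1)^n.
Try constant particular solution x_p = K: K = -K - 10 ⇒ K = -5.
General: x(n) = A·(-1)^n - 5.
Apply x(0) = -7: A - 5 = -7 ⇒ A = -2.
So x(n) = - 2 \left(-1\right)^{n} - 5.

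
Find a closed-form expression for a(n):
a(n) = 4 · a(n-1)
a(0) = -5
Pure geometric recurrence with ratio 4.
By induction a(n) = a(0) · (4)^n = - 5 \cdot 4^{n}.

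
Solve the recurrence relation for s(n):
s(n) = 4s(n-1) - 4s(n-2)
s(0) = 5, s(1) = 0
Characteristic equation: x² - 4x + 4 = 0, which is (x - (2))².
Repeated root r = 2.
General solution: s(n) = (A + Bn)·(2)^n.
From s(0) = 5: A = 5.
From s(1) = 0: (A + B)·(2) = 0 ⇒ B = -5.
So s(n) = \left(5 - 5 n\right) \cdot (2)^n.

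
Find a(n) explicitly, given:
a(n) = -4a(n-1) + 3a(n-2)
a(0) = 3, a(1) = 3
Characteristic equation: x² + 4x - 3 = 0.
Discriminant Δ = (-4)² + 4·(3) = 28.
Roots r₁,₂ = (-4 ± √28)/2, so r₁ = -2 + \sqrt{7}, r₂ = - \sqrt{7} - 2.
General solution: a(n) = A·r₁^n + B·r₂^n.
From the initial conditions, A + B = 3 and r₁A + r₂B = 3.
Since r₁ - r₂ = √28: A = (3 - (3)r₂)/√28 = \frac{3}{2} + \frac{9 \sqrt{7}}{14}, and B = 3 - A = \frac{3}{2} - \frac{9 \sqrt{7}}{14}.
So a(n) = \left(\frac{3}{2} + \frac{9 \sqrt{7}}{14}\right)\left(-2 + \sqrt{7}\right)^n + \left(\frac{3}{2} - \frac{9 \sqrt{7}}{14}\right)\left(- \sqrt{7} - 2\right)^n.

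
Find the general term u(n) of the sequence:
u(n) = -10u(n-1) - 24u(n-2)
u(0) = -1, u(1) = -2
Characteristic equation: x² + 10x + 24 = 0, which factors as (x - (-6))(x - (-4)) = 0.
Roots r₁ = -6, r₂ = -4 (distinct).
General solution: u(n) = A·(-6)^n + B·(-4)^n.
From u(0) = -1: A + B = -1.
From u(1) = -2: -6A - 4B = -2.
Solving: A = 3, B = -4.
So u(n) = - 4 \left(-4\right)^{n} + 3 \left(-6\right)^{n}.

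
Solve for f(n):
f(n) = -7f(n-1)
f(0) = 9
This is a homogeneous first-order recurrence with ratio -7.
By induction f(n) = f(0) · (-7)^n = 9 \left(-7\right)^{n}.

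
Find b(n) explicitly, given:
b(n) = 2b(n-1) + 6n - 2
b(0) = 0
First-order linear with linear forcing.
Homogeneous solution: b_h(n) = A·(2)^n.
Try particular b_p(n) = pn + q. Substituting:
  pn + q = 2(p(n-1) + q) + 6n - 2.
Matching the n-coefficient: p = 2p + 6 ⇒ p = -6.
Matching constants: q = -2p + 2q - 2 ⇒ q = -10.
General: b(n) = A·(2)^n - 6 n - 10.
Apply b(0) = 0: A - 10 = 0 ⇒ A = 10.
So b(n) = 10 \cdot 2^{n} - 6 n - 10.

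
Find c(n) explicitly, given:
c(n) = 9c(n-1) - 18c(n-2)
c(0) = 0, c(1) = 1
Characteristic equation: x² - 9x + 18 = 0, which factors as (x - (3))(x - (6)) = 0.
Roots r₁ = 3, r₂ = 6 (distinct).
General solution: c(n) = A·(3)^n + B·(6)^n.
From c(0) = 0: A + B = 0.
From c(1) = 1: 3A + 6B = 1.
Solving: A = - \frac{1}{3}, B = \frac{1}{3}.
So c(n) = - \frac{3^{n}}{3} + \frac{6^{n}}{3}.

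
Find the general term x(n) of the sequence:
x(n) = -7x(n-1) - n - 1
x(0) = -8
First-order linear with linear forcing.
Homogeneous solution: x_h(n) = A·(-7)^n.
Try particular x_p(n) = pn + q. Substituting:
  pn + q = -7(p(n-1) + q) - n - 1.
Matching the n-coefficient: p = -7p - 1 ⇒ p = - \frac{1}{8}.
Matching constants: q = 7p - 7q - 1 ⇒ q = - \frac{15}{64}.
General: x(n) = A·(-7)^n - \frac{n}{8} - \frac{15}{64}.
Apply x(0) = -8: A - \frac{15}{64} = -8 ⇒ A = - \frac{497}{64}.
So x(n) = - \frac{497 \left(-7\right)^{n}}{64} - \frac{n}{8} - \frac{15}{64}.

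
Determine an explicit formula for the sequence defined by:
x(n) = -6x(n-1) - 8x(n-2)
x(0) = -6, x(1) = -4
Characteristic equation: x² + 6x + 8 = 0, which factors as (x - (-2))(x - (-4)) = 0.
Roots r₁ = -2, r₂ = -4 (distinct).
General solution: x(n) = A·(-2)^n + B·(-4)^n.
From x(0) = -6: A + B = -6.
From x(1) = -4: -2A - 4B = -4.
Solving: A = -14, B = 8.
So x(n) = - 14 \left(-2\right)^{n} + 8 \left(-4\right)^{n}.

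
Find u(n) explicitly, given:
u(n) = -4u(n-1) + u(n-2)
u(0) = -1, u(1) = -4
Characteristic equation: x² + 4x - 1 = 0.
Discriminant Δ = (-4)² + 4·(1) = 20.
Roots r₁,₂ = (-4 ± √20)/2, so r₁ = -2 + \sqrt{5}, r₂ = - \sqrt{5} - 2.
General solution: u(n) = A·r₁^n + B·r₂^n.
From the initial conditions, A + B = -1 and r₁A + r₂B = -4.
Since r₁ - r₂ = √20: A = (-4 - (-1)r₂)/√20 = - \frac{3 \sqrt{5}}{5} - \frac{1}{2}, and B = -1 - A = - \frac{1}{2} + \frac{3 \sqrt{5}}{5}.
So u(n) = \left(- \frac{3 \sqrt{5}}{5} - \frac{1}{2}\right)\left(-2 + \sqrt{5}\right)^n + \left(- \frac{1}{2} + \frac{3 \sqrt{5}}{5}\right)\left(- \sqrt{5} - 2\right)^n.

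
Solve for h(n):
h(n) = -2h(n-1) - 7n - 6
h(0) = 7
First-order linear with linear forcing.
Homogeneous solution: h_h(n) = A·(-2)^n.
Try particular h_p(n) = pn + q. Substituting:
  pn + q = -2(p(n-1) + q) - 7n - 6.
Matching the n-coefficient: p = -2p - 7 ⇒ p = - \frac{7}{3}.
Matching constants: q = 2p - 2q - 6 ⇒ q = - \frac{32}{9}.
General: h(n) = A·(-2)^n - \frac{7 n}{3} - \frac{32}{9}.
Apply h(0) = 7: A - \frac{32}{9} = 7 ⇒ A = \frac{95}{9}.
So h(n) = \frac{95 \left(-2\right)^{n}}{9} - \frac{7 n}{3} - \frac{32}{9}.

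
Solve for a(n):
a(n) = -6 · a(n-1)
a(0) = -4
Pure geometric recurrence with ratio -6.
By induction a(n) = a(0) · (-6)^n = - 4 \left(-6\right)^{n}.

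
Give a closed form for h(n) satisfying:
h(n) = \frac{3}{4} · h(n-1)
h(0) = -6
Pure geometric recurrence with ratio \frac{3}{4}.
By induction h(n) = h(0) · (\frac{3}{4})^n = - 6 \left(\frac{3}{4}\right)^{n}.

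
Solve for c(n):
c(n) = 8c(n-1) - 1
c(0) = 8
First-order linear non-homogeneous.
Homogeneous solution: c_h(n) = A·(8)^n.
Try constant particular solution c_p = K: K = 8K - 1 ⇒ K = \frac{1}{7}.
General: c(n) = A·(8)^n + \frac{1}{7}.
Apply c(0) = 8: A + \frac{1}{7} = 8 ⇒ A = \frac{55}{7}.
So c(n) = \frac{55 \cdot 8^{n}}{7} + \frac{1}{7}.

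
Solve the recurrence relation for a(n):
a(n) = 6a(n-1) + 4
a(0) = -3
First-order linear non-homogeneous.
Homogeneous solution: a_h(n) = A·(6)^n.
Try constant particular solution a_p = K: K = 6K + 4 ⇒ K = - \frac{4}{5}.
General: a(n) = A·(6)^n - \frac{4}{5}.
Apply a(0) = -3: A - \frac{4}{5} = -3 ⇒ A = - \frac{11}{5}.
So a(n) = - \frac{11 \cdot 6^{n}}{5} - \frac{4}{5}.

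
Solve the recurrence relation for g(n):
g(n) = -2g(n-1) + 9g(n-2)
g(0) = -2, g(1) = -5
Characteristic equation: x² + 2x - 9 = 0.
Discriminant Δ = (-2)² + 4·(9) = 40.
Roots r₁,₂ = (-2 ± √40)/2, so r₁ = -1 + \sqrt{10}, r₂ = - \sqrt{10} - 1.
General solution: g(n) = A·r₁^n + B·r₂^n.
From the initial conditions, A + B = -2 and r₁A + r₂B = -5.
Since r₁ - r₂ = √40: A = (-5 - (-2)r₂)/√40 = - \frac{7 \sqrt{10}}{20} - 1, and B = -2 - A = -1 + \frac{7 \sqrt{10}}{20}.
So g(n) = \left(- \frac{7 \sqrt{10}}{20} - 1\right)\left(-1 + \sqrt{10}\right)^n + \left(-1 + \frac{7 \sqrt{10}}{20}\right)\left(- \sqrt{10} - 1\right)^n.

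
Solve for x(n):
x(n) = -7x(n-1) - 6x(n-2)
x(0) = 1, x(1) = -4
Characteristic equation: x² + 7x + 6 = 0, which factors as (x - (-6))(x - (-1)) = 0.
Roots r₁ = -6, r₂ = -1 (distinct).
General solution: x(n) = A·(-6)^n + B·(-1)^n.
From x(0) = 1: A + B = 1.
From x(1) = -4: -6A - B = -4.
Solving: A = \frac{3}{5}, B = \frac{2}{5}.
So x(n) = \frac{2 \left(-1\right)^{n}}{5} + \frac{3 \left(-6\right)^{n}}{5}.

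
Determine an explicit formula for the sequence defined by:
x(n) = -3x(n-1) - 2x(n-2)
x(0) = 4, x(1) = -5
Characteristic equation: x² + 3x + 2 = 0, which factors as (x - (-2))(x - (-1)) = 0.
Roots r₁ = -2, r₂ = -1 (distinct).
General solution: x(n) = A·(-2)^n + B·(-1)^n.
From x(0) = 4: A + B = 4.
From x(1) = -5: -2A - B = -5.
Solving: A = 1, B = 3.
So x(n) = 3 \left(-1\right)^{n} + \left(-2\right)^{n}.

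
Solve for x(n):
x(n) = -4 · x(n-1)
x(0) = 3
Pure geometric recurrence with ratio -4.
By induction x(n) = x(0) · (-4)^n = 3 \left(-4\right)^{n}.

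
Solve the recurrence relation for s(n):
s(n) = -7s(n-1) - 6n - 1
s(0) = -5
First-order linear with linear forcing.
Homogeneous solution: s_h(n) = A·(-7)^n.
Try particular s_p(n) = pn + q. Substituting:
  pn + q = -7(p(n-1) + q) - 6n - 1.
Matching the n-coefficient: p = -7p - 6 ⇒ p = - \frac{3}{4}.
Matching constants: q = 7p - 7q - 1 ⇒ q = - \frac{25}{32}.
General: s(n) = A·(-7)^n - \frac{3 n}{4} - \frac{25}{32}.
Apply s(0) = -5: A - \frac{25}{32} = -5 ⇒ A = - \frac{135}{32}.
So s(n) = - \frac{135 \left(-7\right)^{n}}{32} - \frac{3 n}{4} - \frac{25}{32}.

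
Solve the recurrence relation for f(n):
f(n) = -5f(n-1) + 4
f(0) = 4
First-order linear non-homogeneous.
Homogeneous solution: f_h(n) = A·(-5)^n.
Try constant particular solution f_p = K: K = -5K + 4 ⇒ K = \frac{2}{3}.
General: f(n) = A·(-5)^n + \frac{2}{3}.
Apply f(0) = 4: A + \frac{2}{3} = 4 ⇒ A = \frac{10}{3}.
So f(n) = \frac{10 \left(-5\right)^{n}}{3} + \frac{2}{3}.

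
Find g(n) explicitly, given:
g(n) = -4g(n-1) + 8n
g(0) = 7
First-order linear with linear forcing.
Homogeneous solution: g_h(n) = A·(-4)^n.
Try particular g_p(n) = pn + q. Substituting:
  pn + q = -4(p(n-1) + q) + 8n.
Matching the n-coefficient: p = -4p + 8 ⇒ p = \frac{8}{5}.
Matching constants: q = 4p - 4q ⇒ q = \frac{32}{25}.
General: g(n) = A·(-4)^n + \frac{8 n}{5} + \frac{32}{25}.
Apply g(0) = 7: A + \frac{32}{25} = 7 ⇒ A = \frac{143}{25}.
So g(n) = \frac{143 \left(-4\right)^{n}}{25} + \frac{8 n}{5} + \frac{32}{25}.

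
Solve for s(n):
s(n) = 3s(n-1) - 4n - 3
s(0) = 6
First-order linear with linear forcing.
Homogeneous solution: s_h(n) = A·(3)^n.
Try particular s_p(n) = pn + q. Substituting:
  pn + q = 3(p(n-1) + q) - 4n - 3.
Matching the n-coefficient: p = 3p - 4 ⇒ p = 2.
Matching constants: q = -3p + 3q - 3 ⇒ q = \frac{9}{2}.
General: s(n) = A·(3)^n + 2 n + \frac{9}{2}.
Apply s(0) = 6: A + \frac{9}{2} = 6 ⇒ A = \frac{3}{2}.
So s(n) = \frac{3 \cdot 3^{n}}{2} + 2 n + \frac{9}{2}.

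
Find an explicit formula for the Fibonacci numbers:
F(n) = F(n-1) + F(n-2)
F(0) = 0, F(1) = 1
This is the Fibonacci sequence.
Characteristic equation: x² - x - 1 = 0; roots r₁ = \frac{1}{2} + \frac{\sqrt{5}}{2}, r₂ = \frac{1}{2} - \frac{\sqrt{5}}{2}.
General: F(n) = A·r₁^n + B·r₂^n. Solving with F(0)=0, F(1)=1 gives A = \frac{\sqrt{5}}{5}, B = - \frac{\sqrt{5}}{5}.
So F(n) = \frac{2^{- n} \sqrt{5} \left(- \left(1 - \sqrt{5}\right)^{n} + \left(1 + \sqrt{5}\right)^{n}\right)}{5}.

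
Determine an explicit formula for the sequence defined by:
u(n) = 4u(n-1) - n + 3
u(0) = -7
First-order linear with linear forcing.
Homogeneous solution: u_h(n) = A·(4)^n.
Try particular u_p(n) = pn + q. Substituting:
  pn + q = 4(p(n-1) + q) - n + 3.
Matching the n-coefficient: p = 4p - 1 ⇒ p = \frac{1}{3}.
Matching constants: q = -4p + 4q + 3 ⇒ q = - \frac{5}{9}.
General: u(n) = A·(4)^n + \frac{n}{3} - \frac{5}{9}.
Apply u(0) = -7: A - \frac{5}{9} = -7 ⇒ A = - \frac{58}{9}.
So u(n) = - \frac{58 \cdot 4^{n}}{9} + \frac{n}{3} - \frac{5}{9}.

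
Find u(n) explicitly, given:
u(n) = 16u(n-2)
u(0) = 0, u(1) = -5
Characteristic equation: x² - 16 = 0, which factors as (x - (-4))(x - (4)) = 0.
Roots r₁ = -4, r₂ = 4 (distinct).
General solution: u(n) = A·(-4)^n + B·(4)^n.
From u(0) = 0: A + B = 0.
From u(1) = -5: -4A + 4B = -5.
Solving: A = \frac{5}{8}, B = - \frac{5}{8}.
So u(n) = \frac{5 \left(-4\right)^{n}}{8} - \frac{5 \cdot 4^{n}}{8}.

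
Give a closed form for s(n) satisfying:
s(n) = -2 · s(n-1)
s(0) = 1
Pure geometric recurrence with ratio -2.
By induction s(n) = s(0) · (-2)^n = \left(-2\right)^{n}.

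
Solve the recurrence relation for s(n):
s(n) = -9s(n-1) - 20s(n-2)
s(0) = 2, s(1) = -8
Characteristic equation: x² + 9x + 20 = 0, which factors as (x - (-5))(x - (-4)) = 0.
Roots r₁ = -5, r₂ = -4 (distinct).
General solution: s(n) = A·(-5)^n + B·(-4)^n.
From s(0) = 2: A + B = 2.
From s(1) = -8: -5A - 4B = -8.
Solving: A = 0, B = 2.
So s(n) = 2 \left(-4\right)^{n}.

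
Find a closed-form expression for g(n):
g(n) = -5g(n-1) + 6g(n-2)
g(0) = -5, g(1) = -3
Characteristic equation: x² + 5x - 6 = 0, which factors as (x - (-6))(x - (1)) = 0.
Roots r₁ = -6, r₂ = 1 (distinct).
General solution: g(n) = A·(-6)^n + B·(1)^n.
From g(0) = -5: A + B = -5.
From g(1) = -3: -6A + B = -3.
Solving: A = - \frac{2}{7}, B = - \frac{33}{7}.
So g(n) = - \frac{2 \left(-6\right)^{n}}{7} - \frac{33}{7}.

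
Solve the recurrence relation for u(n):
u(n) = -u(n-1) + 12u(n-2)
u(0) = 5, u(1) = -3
Characteristic equation: x² + x - 12 = 0, which factors as (x - (3))(x - (-4)) = 0.
Roots r₁ = 3, r₂ = -4 (distinct).
General solution: u(n) = A·(3)^n + B·(-4)^n.
From u(0) = 5: A + B = 5.
From u(1) = -3: 3A - 4B = -3.
Solving: A = \frac{17}{7}, B = \frac{18}{7}.
So u(n) = \frac{18 \left(-4\right)^{n}}{7} + \frac{17 \cdot 3^{n}}{7}.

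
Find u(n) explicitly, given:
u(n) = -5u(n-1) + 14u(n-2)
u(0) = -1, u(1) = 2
Characteristic equation: x² + 5x - 14 = 0, which factors as (x - (2))(x - (-7)) = 0.
Roots r₁ = 2, r₂ = -7 (distinct).
General solution: u(n) = A·(2)^n + B·(-7)^n.
From u(0) = -1: A + B = -1.
From u(1) = 2: 2A - 7B = 2.
Solving: A = - \frac{5}{9}, B = - \frac{4}{9}.
So u(n) = - \frac{4 \left(-7\right)^{n}}{9} - \frac{5 \cdot 2^{n}}{9}.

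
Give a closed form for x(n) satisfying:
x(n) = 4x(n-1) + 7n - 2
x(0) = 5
First-order linear with linear forcing.
Homogeneous solution: x_h(n) = A·(4)^n.
Try particular x_p(n) = pn + q. Substituting:
  pn + q = 4(p(n-1) + q) + 7n - 2.
Matching the n-coefficient: p = 4p + 7 ⇒ p = - \frac{7}{3}.
Matching constants: q = -4p + 4q - 2 ⇒ q = - \frac{22}{9}.
General: x(n) = A·(4)^n - \frac{7 n}{3} - \frac{22}{9}.
Apply x(0) = 5: A - \frac{22}{9} = 5 ⇒ A = \frac{67}{9}.
So x(n) = \frac{67 \cdot 4^{n}}{9} - \frac{7 n}{3} - \frac{22}{9}.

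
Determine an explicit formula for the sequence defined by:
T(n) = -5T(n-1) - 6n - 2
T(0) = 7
First-order linear with linear forcing.
Homogeneous solution: T_h(n) = A·(-5)^n.
Try particular T_p(n) = pn + q. Substituting:
  pn + q = -5(p(n-1) + q) - 6n - 2.
Matching the n-coefficient: p = -5p - 6 ⇒ p = -1.
Matching constants: q = 5p - 5q - 2 ⇒ q = - \frac{7}{6}.
General: T(n) = A·(-5)^n - n - \frac{7}{6}.
Apply T(0) = 7: A - \frac{7}{6} = 7 ⇒ A = \frac{49}{6}.
So T(n) = \frac{49 \left(-5\right)^{n}}{6} - n - \frac{7}{6}.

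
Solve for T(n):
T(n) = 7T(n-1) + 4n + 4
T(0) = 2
First-order linear with linear forcing.
Homogeneous solution: T_h(n) = A·(7)^n.
Try particular T_p(n) = pn + q. Substituting:
  pn + q = 7(p(n-1) + q) + 4n + 4.
Matching the n-coefficient: p = 7p + 4 ⇒ p = - \frac{2}{3}.
Matching constants: q = -7p + 7q + 4 ⇒ q = - \frac{13}{9}.
General: T(n) = A·(7)^n - \frac{2 n}{3} - \frac{13}{9}.
Apply T(0) = 2: A - \frac{13}{9} = 2 ⇒ A = \frac{31}{9}.
So T(n) = \frac{31 \cdot 7^{n}}{9} - \frac{2 n}{3} - \frac{13}{9}.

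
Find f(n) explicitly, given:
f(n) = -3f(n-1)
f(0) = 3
This is a homogeneous first-order recurrence with ratio -3.
By induction f(n) = f(0) · (-3)^n = 3 \left(-3\right)^{n}.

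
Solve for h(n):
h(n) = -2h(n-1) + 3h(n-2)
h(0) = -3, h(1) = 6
Characteristic equation: x² + 2x - 3 = 0, which factors as (x - (-3))(x - (1)) = 0.
Roots r₁ = -3, r₂ = 1 (distinct).
General solution: h(n) = A·(-3)^n + B·(1)^n.
From h(0) = -3: A + B = -3.
From h(1) = 6: -3A + B = 6.
Solving: A = - \frac{9}{4}, B = - \frac{3}{4}.
So h(n) = - \frac{9 \left(-3\right)^{n}}{4} - \frac{3}{4}.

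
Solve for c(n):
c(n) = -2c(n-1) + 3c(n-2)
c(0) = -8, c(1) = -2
Characteristic equation: x² + 2x - 3 = 0, which factors as (x - (1))(x - (-3)) = 0.
Roots r₁ = 1, r₂ = -3 (distinct).
General solution: c(n) = A·(1)^n + B·(-3)^n.
From c(0) = -8: A + B = -8.
From c(1) = -2: A - 3B = -2.
Solving: A = - \frac{13}{2}, B = - \frac{3}{2}.
So c(n) = - \frac{3 \left(-3\right)^{n}}{2} - \frac{13}{2}.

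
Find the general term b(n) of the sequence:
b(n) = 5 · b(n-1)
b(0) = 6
Pure geometric recurrence with ratio 5.
By induction b(n) = b(0) · (5)^n = 6 \cdot 5^{n}.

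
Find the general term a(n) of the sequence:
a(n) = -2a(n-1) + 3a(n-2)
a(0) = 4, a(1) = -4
Characteristic equation: x² + 2x - 3 = 0, which factors as (x - (-3))(x - (1)) = 0.
Roots r₁ = -3, r₂ = 1 (distinct).
General solution: a(n) = A·(-3)^n + B·(1)^n.
From a(0) = 4: A + B = 4.
From a(1) = -4: -3A + B = -4.
Solving: A = 2, B = 2.
So a(n) = 2 \left(-3\right)^{n} + 2.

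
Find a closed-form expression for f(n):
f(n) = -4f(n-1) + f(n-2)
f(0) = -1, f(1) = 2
Characteristic equation: x² + 4x - 1 = 0.
Discriminant Δ = (-4)² + 4·(1) = 20.
Roots r₁,₂ = (-4 ± √20)/2, so r₁ = -2 + \sqrt{5}, r₂ = - \sqrt{5} - 2.
General solution: f(n) = A·r₁^n + B·r₂^n.
From the initial conditions, A + B = -1 and r₁A + r₂B = 2.
Since r₁ - r₂ = √20: A = (2 - (-1)r₂)/√20 = - \frac{1}{2}, and B = -1 - A = - \frac{1}{2}.
So f(n) = \left(- \frac{1}{2}\right)\left(-2 + \sqrt{5}\right)^n + \left(- \frac{1}{2}\right)\left(- \sqrt{5} - 2\right)^n.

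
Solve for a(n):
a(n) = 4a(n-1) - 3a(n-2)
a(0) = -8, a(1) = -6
Characteristic equation: x² - 4x + 3 = 0, which factors as (x - (3))(x - (1)) = 0.
Roots r₁ = 3, r₂ = 1 (distinct).
General solution: a(n) = A·(3)^n + B·(1)^n.
From a(0) = -8: A + B = -8.
From a(1) = -6: 3A + B = -6.
Solving: A = 1, B = -9.
So a(n) = 3^{n} - 9.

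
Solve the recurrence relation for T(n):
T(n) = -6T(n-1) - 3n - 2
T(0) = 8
First-order linear with linear forcing.
Homogeneous solution: T_h(n) = A·(-6)^n.
Try particular T_p(n) = pn + q. Substituting:
  pn + q = -6(p(n-1) + q) - 3n - 2.
Matching the n-coefficient: p = -6p - 3 ⇒ p = - \frac{3}{7}.
Matching constants: q = 6p - 6q - 2 ⇒ q = - \frac{32}{49}.
General: T(n) = A·(-6)^n - \frac{3 n}{7} - \frac{32}{49}.
Apply T(0) = 8: A - \frac{32}{49} = 8 ⇒ A = \frac{424}{49}.
So T(n) = \frac{424 \left(-6\right)^{n}}{49} - \frac{3 n}{7} - \frac{32}{49}.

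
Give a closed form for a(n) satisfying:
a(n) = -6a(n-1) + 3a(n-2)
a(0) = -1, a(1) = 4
Characteristic equation: x² + 6x - 3 = 0.
Discriminant Δ = (-6)² + 4·(3) = 48.
Roots r₁,₂ = (-6 ± √48)/2, so r₁ = -3 + 2 \sqrt{3}, r₂ = - 2 \sqrt{3} - 3.
General solution: a(n) = A·r₁^n + B·r₂^n.
From the initial conditions, A + B = -1 and r₁A + r₂B = 4.
Since r₁ - r₂ = √48: A = (4 - (-1)r₂)/√48 = - \frac{1}{2} + \frac{\sqrt{3}}{12}, and B = -1 - A = - \frac{1}{2} - \frac{\sqrt{3}}{12}.
So a(n) = \left(- \frac{1}{2} + \frac{\sqrt{3}}{12}\right)\left(-3 + 2 \sqrt{3}\right)^n + \left(- \frac{1}{2} - \frac{\sqrt{3}}{12}\right)\left(- 2 \sqrt{3} - 3\right)^n.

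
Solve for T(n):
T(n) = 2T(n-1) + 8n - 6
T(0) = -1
First-order linear with linear forcing.
Homogeneous solution: T_h(n) = A·(2)^n.
Try particular T_p(n) = pn + q. Substituting:
  pn + q = 2(p(n-1) + q) + 8n - 6.
Matching the n-coefficient: p = 2p + 8 ⇒ p = -8.
Matching constants: q = -2p + 2q - 6 ⇒ q = -10.
General: T(n) = A·(2)^n - 8 n - 10.
Apply T(0) = -1: A - 10 = -1 ⇒ A = 9.
So T(n) = 9 \cdot 2^{n} - 8 n - 10.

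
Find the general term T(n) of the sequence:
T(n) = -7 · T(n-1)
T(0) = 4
Pure geometric recurrence with ratio -7.
By induction T(n) = T(0) · (-7)^n = 4 \left(-7\right)^{n}.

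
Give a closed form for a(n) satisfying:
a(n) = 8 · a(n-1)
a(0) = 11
Pure geometric recurrence with ratio 8.
By induction a(n) = a(0) · (8)^n = 11 \cdot 8^{n}.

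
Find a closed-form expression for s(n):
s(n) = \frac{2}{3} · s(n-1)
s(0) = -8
Pure geometric recurrence with ratio \frac{2}{3}.
By induction s(n) = s(0) · (\frac{2}{3})^n = - 8 \left(\frac{2}{3}\right)^{n}.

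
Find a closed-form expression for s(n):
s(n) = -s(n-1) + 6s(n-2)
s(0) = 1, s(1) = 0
Characteristic equation: x² + x - 6 = 0, which factors as (x - (-3))(x - (2)) = 0.
Roots r₁ = -3, r₂ = 2 (distinct).
General solution: s(n) = A·(-3)^n + B·(2)^n.
From s(0) = 1: A + B = 1.
From s(1) = 0: -3A + 2B = 0.
Solving: A = \frac{2}{5}, B = \frac{3}{5}.
So s(n) = \frac{2 \left(-3\right)^{n}}{5} + \frac{3 \cdot 2^{n}}{5}.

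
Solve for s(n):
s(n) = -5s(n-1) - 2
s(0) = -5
First-order linear non-homogeneous.
Homogeneous solution: s_h(n) = A·(-5)^n.
Try constant particular solution s_p = K: K = -5K - 2 ⇒ K = - \frac{1}{3}.
General: s(n) = A·(-5)^n - \frac{1}{3}.
Apply s(0) = -5: A - \frac{1}{3} = -5 ⇒ A = - \frac{14}{3}.
So s(n) = - \frac{14 \left(-5\right)^{n}}{3} - \frac{1}{3}.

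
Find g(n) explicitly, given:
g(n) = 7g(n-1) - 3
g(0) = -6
First-order linear non-homogeneous.
Homogeneous solution: g_h(n) = A·(7)^n.
Try constant particular solution g_p = K: K = 7K - 3 ⇒ K = \frac{1}{2}.
General: g(n) = A·(7)^n + \frac{1}{2}.
Apply g(0) = -6: A + \frac{1}{2} = -6 ⇒ A = - \frac{13}{2}.
So g(n) = \frac{1}{2} - \frac{13 \cdot 7^{n}}{2}.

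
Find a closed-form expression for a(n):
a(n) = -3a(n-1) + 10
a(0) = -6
First-order linear non-homogeneous.
Homogeneous solution: a_h(n) = A·(-3)^n.
Try constant particular solution a_p = K: K = -3K + 10 ⇒ K = \frac{5}{2}.
General: a(n) = A·(-3)^n + \frac{5}{2}.
Apply a(0) = -6: A + \frac{5}{2} = -6 ⇒ A = - \frac{17}{2}.
So a(n) = \frac{5}{2} - \frac{17 \left(-3\right)^{n}}{2}.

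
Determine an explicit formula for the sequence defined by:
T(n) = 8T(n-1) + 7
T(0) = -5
First-order linear non-homogeneous.
Homogeneous solution: T_h(n) = A·(8)^n.
Try constant particular solution T_p = K: K = 8K + 7 ⇒ K = -1.
General: T(n) = A·(8)^n - 1.
Apply T(0) = -5: A - 1 = -5 ⇒ A = -4.
So T(n) = - 4 \cdot 8^{n} - 1.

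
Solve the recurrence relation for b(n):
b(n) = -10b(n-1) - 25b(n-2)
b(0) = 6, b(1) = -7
Characteristic equation: x² + 10x + 25 = 0, which is (x - (-5))².
Repeated root r = -5.
General solution: b(n) = (A + Bn)·(-5)^n.
From b(0) = 6: A = 6.
From b(1) = -7: (A + B)·(-5) = -7 ⇒ B = - \frac{23}{5}.
So b(n) = \left(6 - \frac{23 n}{5}\right) \cdot (-5)^n.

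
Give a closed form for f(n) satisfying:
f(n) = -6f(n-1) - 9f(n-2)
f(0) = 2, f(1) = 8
Characteristic equation: x² + 6x + 9 = 0, which is (x - (-3))².
Repeated root r = -3.
General solution: f(n) = (A + Bn)·(-3)^n.
From f(0) = 2: A = 2.
From f(1) = 8: (A + B)·(-3) = 8 ⇒ B = - \frac{14}{3}.
So f(n) = \left(2 - \frac{14 n}{3}\right) \cdot (-3)^n.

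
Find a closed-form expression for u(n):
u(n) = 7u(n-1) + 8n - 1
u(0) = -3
First-order linear with linear forcing.
Homogeneous solution: u_h(n) = A·(7)^n.
Try particular u_p(n) = pn + q. Substituting:
  pn + q = 7(p(n-1) + q) + 8n - 1.
Matching the n-coefficient: p = 7p + 8 ⇒ p = - \frac{4}{3}.
Matching constants: q = -7p + 7q - 1 ⇒ q = - \frac{25}{18}.
General: u(n) = A·(7)^n - \frac{4 n}{3} - \frac{25}{18}.
Apply u(0) = -3: A - \frac{25}{18} = -3 ⇒ A = - \frac{29}{18}.
So u(n) = - \frac{29 \cdot 7^{n}}{18} - \frac{4 n}{3} - \frac{25}{18}.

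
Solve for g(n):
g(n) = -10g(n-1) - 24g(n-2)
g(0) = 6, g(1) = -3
Characteristic equation: x² + 10x + 24 = 0, which factors as (x - (-6))(x - (-4)) = 0.
Roots r₁ = -6, r₂ = -4 (distinct).
General solution: g(n) = A·(-6)^n + B·(-4)^n.
From g(0) = 6: A + B = 6.
From g(1) = -3: -6A - 4B = -3.
Solving: A = - \frac{21}{2}, B = \frac{33}{2}.
So g(n) = \frac{33 \left(-4\right)^{n}}{2} - \frac{21 \left(-6\right)^{n}}{2}.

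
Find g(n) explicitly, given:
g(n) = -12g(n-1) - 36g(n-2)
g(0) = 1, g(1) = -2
Characteristic equation: x² + 12x + 36 = 0, which is (x - (-6))².
Repeated root r = -6.
General solution: g(n) = (A + Bn)·(-6)^n.
From g(0) = 1: A = 1.
From g(1) = -2: (A + B)·(-6) = -2 ⇒ B = - \frac{2}{3}.
So g(n) = \left(1 - \frac{2 n}{3}\right) \cdot (-6)^n.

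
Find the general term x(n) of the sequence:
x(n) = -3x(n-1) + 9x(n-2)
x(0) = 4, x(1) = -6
Characteristic equation: x² + 3x - 9 = 0.
Discriminant Δ = (-3)² + 4·(9) = 45.
Roots r₁,₂ = (-3 ± √45)/2, so r₁ = - \frac{3}{2} + \frac{3 \sqrt{5}}{2}, r₂ = - \frac{3 \sqrt{5}}{2} - \frac{3}{2}.
General solution: x(n) = A·r₁^n + B·r₂^n.
From the initial conditions, A + B = 4 and r₁A + r₂B = -6.
Since r₁ - r₂ = √45: A = (-6 - (4)r₂)/√45 = 2, and B = 4 - A = 2.
So x(n) = \left(2\right)\left(- \frac{3}{2} + \frac{3 \sqrt{5}}{2}\right)^n + \left(2\right)\left(- \frac{3 \sqrt{5}}{2} - \frac{3}{2}\right)^n.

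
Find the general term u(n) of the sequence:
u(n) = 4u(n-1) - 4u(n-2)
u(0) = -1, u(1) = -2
Characteristic equation: x² - 4x + 4 = 0, which is (x - (2))².
Repeated root r = 2.
General solution: u(n) = (A + Bn)·(2)^n.
From u(0) = -1: A = -1.
From u(1) = -2: (A + B)·(2) = -2 ⇒ B = 0.
So u(n) = \left(-1\right) \cdot (2)^n.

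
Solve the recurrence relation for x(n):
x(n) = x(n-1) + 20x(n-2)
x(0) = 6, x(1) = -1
Characteristic equation: x² - x - 20 = 0, which factors as (x - (-4))(x - (5)) = 0.
Roots r₁ = -4, r₂ = 5 (distinct).
General solution: x(n) = A·(-4)^n + B·(5)^n.
From x(0) = 6: A + B = 6.
From x(1) = -1: -4A + 5B = -1.
Solving: A = \frac{31}{9}, B = \frac{23}{9}.
So x(n) = \frac{31 \left(-4\right)^{n}}{9} + \frac{23 \cdot 5^{n}}{9}.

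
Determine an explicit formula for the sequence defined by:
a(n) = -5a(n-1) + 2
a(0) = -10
First-order linear non-homogeneous.
Homogeneous solution: a_h(n) = A·(-5)^n.
Try constant particular solution a_p = K: K = -5K + 2 ⇒ K = \frac{1}{3}.
General: a(n) = A·(-5)^n + \frac{1}{3}.
Apply a(0) = -10: A + \frac{1}{3} = -10 ⇒ A = - \frac{31}{3}.
So a(n) = \frac{1}{3} - \frac{31 \left(-5\right)^{n}}{3}.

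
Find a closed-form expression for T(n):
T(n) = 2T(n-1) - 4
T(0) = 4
First-order linear non-homogeneous.
Homogeneous solution: T_h(n) = A·(2)^n.
Try constant particular solution T_p = K: K = 2K - 4 ⇒ K = 4.
General: T(n) = A·(2)^n + 4.
Apply T(0) = 4: A + 4 = 4 ⇒ A = 0.
So T(n) = 4.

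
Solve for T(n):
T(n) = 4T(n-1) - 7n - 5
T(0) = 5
First-order linear with linear forcing.
Homogeneous solution: T_h(n) = A·(4)^n.
Try particular T_p(n) = pn + q. Substituting:
  pn + q = 4(p(n-1) + q) - 7n - 5.
Matching the n-coefficient: p = 4p - 7 ⇒ p = \frac{7}{3}.
Matching constants: q = -4p + 4q - 5 ⇒ q = \frac{43}{9}.
General: T(n) = A·(4)^n + \frac{7 n}{3} + \frac{43}{9}.
Apply T(0) = 5: A + \frac{43}{9} = 5 ⇒ A = \frac{2}{9}.
So T(n) = \frac{2 \cdot 4^{n}}{9} + \frac{7 n}{3} + \frac{43}{9}.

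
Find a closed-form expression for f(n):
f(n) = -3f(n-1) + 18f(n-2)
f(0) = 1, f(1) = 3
Characteristic equation: x² + 3x - 18 = 0, which factors as (x - (-6))(x - (3)) = 0.
Roots r₁ = -6, r₂ = 3 (distinct).
General solution: f(n) = A·(-6)^n + B·(3)^n.
From f(0) = 1: A + B = 1.
From f(1) = 3: -6A + 3B = 3.
Solving: A = 0, B = 1.
So f(n) = 3^{n}.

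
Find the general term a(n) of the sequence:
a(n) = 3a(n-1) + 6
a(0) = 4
First-order linear non-homogeneous.
Homogeneous solution: a_h(n) = A·(3)^n.
Try constant particular solution a_p = K: K = 3K + 6 ⇒ K = -3.
General: a(n) = A·(3)^n - 3.
Apply a(0) = 4: A - 3 = 4 ⇒ A = 7.
So a(n) = 7 \cdot 3^{n} - 3.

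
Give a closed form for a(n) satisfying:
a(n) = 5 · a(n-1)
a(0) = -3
Pure geometric recurrence with ratio 5.
By induction a(n) = a(0) · (5)^n = - 3 \cdot 5^{n}.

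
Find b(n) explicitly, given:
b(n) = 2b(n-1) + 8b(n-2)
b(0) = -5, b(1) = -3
Characteristic equation: x² - 2x - 8 = 0, which factors as (x - (-2))(x - (4)) = 0.
Roots r₁ = -2, r₂ = 4 (distinct).
General solution: b(n) = A·(-2)^n + B·(4)^n.
From b(0) = -5: A + B = -5.
From b(1) = -3: -2A + 4B = -3.
Solving: A = - \frac{17}{6}, B = - \frac{13}{6}.
So b(n) = - \frac{17 \left(-2\right)^{n}}{6} - \frac{13 \cdot 4^{n}}{6}.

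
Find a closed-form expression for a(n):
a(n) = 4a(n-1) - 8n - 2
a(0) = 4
First-order linear with linear forcing.
Homogeneous solution: a_h(n) = A·(4)^n.
Try particular a_p(n) = pn + q. Substituting:
  pn + q = 4(p(n-1) + q) - 8n - 2.
Matching the n-coefficient: p = 4p - 8 ⇒ p = \frac{8}{3}.
Matching constants: q = -4p + 4q - 2 ⇒ q = \frac{38}{9}.
General: a(n) = A·(4)^n + \frac{8 n}{3} + \frac{38}{9}.
Apply a(0) = 4: A + \frac{38}{9} = 4 ⇒ A = - \frac{2}{9}.
So a(n) = - \frac{2 \cdot 4^{n}}{9} + \frac{8 n}{3} + \frac{38}{9}.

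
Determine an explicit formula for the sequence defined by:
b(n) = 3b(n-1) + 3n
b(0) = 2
First-order linear with linear forcing.
Homogeneous solution: b_h(n) = A·(3)^n.
Try particular b_p(n) = pn + q. Substituting:
  pn + q = 3(p(n-1) + q) + 3n.
Matching the n-coefficient: p = 3p + 3 ⇒ p = - \frac{3}{2}.
Matching constants: q = -3p + 3q ⇒ q = - \frac{9}{4}.
General: b(n) = A·(3)^n - \frac{3 n}{2} - \frac{9}{4}.
Apply b(0) = 2: A - \frac{9}{4} = 2 ⇒ A = \frac{17}{4}.
So b(n) = \frac{17 \cdot 3^{n}}{4} - \frac{3 n}{2} - \frac{9}{4}.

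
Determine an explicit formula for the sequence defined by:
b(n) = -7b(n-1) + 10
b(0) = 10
First-order linear non-homogeneous.
Homogeneous solution: b_h(n) = A·(-7)^n.
Try constant particular solution b_p = K: K = -7K + 10 ⇒ K = \frac{5}{4}.
General: b(n) = A·(-7)^n + \frac{5}{4}.
Apply b(0) = 10: A + \frac{5}{4} = 10 ⇒ A = \frac{35}{4}.
So b(n) = \frac{35 \left(-7\right)^{n}}{4} + \frac{5}{4}.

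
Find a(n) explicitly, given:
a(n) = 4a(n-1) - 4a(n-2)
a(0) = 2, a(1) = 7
Characteristic equation: x² - 4x + 4 = 0, which is (x - (2))².
Repeated root r = 2.
General solution: a(n) = (A + Bn)·(2)^n.
From a(0) = 2: A = 2.
From a(1) = 7: (A + B)·(2) = 7 ⇒ B = \frac{3}{2}.
So a(n) = \left(\frac{3 n}{2} + 2\right) \cdot (2)^n.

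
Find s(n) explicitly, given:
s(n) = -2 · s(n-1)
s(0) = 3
Pure geometric recurrence with ratio -2.
By induction s(n) = s(0) · (-2)^n = 3 \left(-2\right)^{n}.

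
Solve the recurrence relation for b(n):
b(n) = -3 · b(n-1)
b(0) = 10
Pure geometric recurrence with ratio -3.
By induction b(n) = b(0) · (-3)^n = 10 \left(-3\right)^{n}.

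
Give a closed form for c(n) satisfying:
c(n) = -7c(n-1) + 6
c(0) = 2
First-order linear non-homogeneous.
Homogeneous solution: c_h(n) = A·(-7)^n.
Try constant particular solution c_p = K: K = -7K + 6 ⇒ K = \frac{3}{4}.
General: c(n) = A·(-7)^n + \frac{3}{4}.
Apply c(0) = 2: A + \frac{3}{4} = 2 ⇒ A = \frac{5}{4}.
So c(n) = \frac{5 \left(-7\right)^{n}}{4} + \frac{3}{4}.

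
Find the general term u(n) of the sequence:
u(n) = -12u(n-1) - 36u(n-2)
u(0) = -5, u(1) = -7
Characteristic equation: x² + 12x + 36 = 0, which is (x - (-6))².
Repeated root r = -6.
General solution: u(n) = (A + Bn)·(-6)^n.
From u(0) = -5: A = -5.
From u(1) = -7: (A + B)·(-6) = -7 ⇒ B = \frac{37}{6}.
So u(n) = \left(\frac{37 n}{6} - 5\right) \cdot (-6)^n.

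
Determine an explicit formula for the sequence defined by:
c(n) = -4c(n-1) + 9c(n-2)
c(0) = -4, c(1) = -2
Characteristic equation: x² + 4x - 9 = 0.
Discriminant Δ = (-4)² + 4·(9) = 52.
Roots r₁,₂ = (-4 ± √52)/2, so r₁ = -2 + \sqrt{13}, r₂ = - \sqrt{13} - 2.
General solution: c(n) = A·r₁^n + B·r₂^n.
From the initial conditions, A + B = -4 and r₁A + r₂B = -2.
Since r₁ - r₂ = √52: A = (-2 - (-4)r₂)/√52 = -2 - \frac{5 \sqrt{13}}{13}, and B = -4 - A = -2 + \frac{5 \sqrt{13}}{13}.
So c(n) = \left(-2 - \frac{5 \sqrt{13}}{13}\right)\left(-2 + \sqrt{13}\right)^n + \left(-2 + \frac{5 \sqrt{13}}{13}\right)\left(- \sqrt{13} - 2\right)^n.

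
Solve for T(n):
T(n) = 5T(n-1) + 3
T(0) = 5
First-order linear non-homogeneous.
Homogeneous solution: T_h(n) = A·(5)^n.
Try constant particular solution T_p = K: K = 5K + 3 ⇒ K = - \frac{3}{4}.
General: T(n) = A·(5)^n - \frac{3}{4}.
Apply T(0) = 5: A - \frac{3}{4} = 5 ⇒ A = \frac{23}{4}.
So T(n) = \frac{23 \cdot 5^{n}}{4} - \frac{3}{4}.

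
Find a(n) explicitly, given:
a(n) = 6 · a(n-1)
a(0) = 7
Pure geometric recurrence with ratio 6.
By induction a(n) = a(0) · (6)^n = 7 \cdot 6^{n}.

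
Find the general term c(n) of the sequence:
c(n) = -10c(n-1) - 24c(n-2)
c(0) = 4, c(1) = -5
Characteristic equation: x² + 10x + 24 = 0, which factors as (x - (-4))(x - (-6)) = 0.
Roots r₁ = -4, r₂ = -6 (distinct).
General solution: c(n) = A·(-4)^n + B·(-6)^n.
From c(0) = 4: A + B = 4.
From c(1) = -5: -4A - 6B = -5.
Solving: A = \frac{19}{2}, B = - \frac{11}{2}.
So c(n) = \frac{19 \left(-4\right)^{n}}{2} - \frac{11 \left(-6\right)^{n}}{2}.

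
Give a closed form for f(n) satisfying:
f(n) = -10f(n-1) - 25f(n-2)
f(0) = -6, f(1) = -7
Characteristic equation: x² + 10x + 25 = 0, which is (x - (-5))².
Repeated root r = -5.
General solution: f(n) = (A + Bn)·(-5)^n.
From f(0) = -6: A = -6.
From f(1) = -7: (A + B)·(-5) = -7 ⇒ B = \frac{37}{5}.
So f(n) = \left(\frac{37 n}{5} - 6\right) \cdot (-5)^n.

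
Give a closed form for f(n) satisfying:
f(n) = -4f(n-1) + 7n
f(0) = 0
First-order linear with linear forcing.
Homogeneous solution: f_h(n) = A·(-4)^n.
Try particular f_p(n) = pn + q. Substituting:
  pn + q = -4(p(n-1) + q) + 7n.
Matching the n-coefficient: p = -4p + 7 ⇒ p = \frac{7}{5}.
Matching constants: q = 4p - 4q ⇒ q = \frac{28}{25}.
General: f(n) = A·(-4)^n + \frac{7 n}{5} + \frac{28}{25}.
Apply f(0) = 0: A + \frac{28}{25} = 0 ⇒ A = - \frac{28}{25}.
So f(n) = - \frac{28 \left(-4\right)^{n}}{25} + \frac{7 n}{5} + \frac{28}{25}.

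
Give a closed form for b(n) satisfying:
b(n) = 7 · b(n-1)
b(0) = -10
Pure geometric recurrence with ratio 7.
By induction b(n) = b(0) · (7)^n = - 10 \cdot 7^{n}.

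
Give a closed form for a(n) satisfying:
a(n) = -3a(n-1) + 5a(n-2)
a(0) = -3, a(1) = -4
Characteristic equation: x² + 3x - 5 = 0.
Discriminant Δ = (-3)² + 4·(5) = 29.
Roots r₁,₂ = (-3 ± √29)/2, so r₁ = - \frac{3}{2} + \frac{\sqrt{29}}{2}, r₂ = - \frac{\sqrt{29}}{2} - \frac{3}{2}.
General solution: a(n) = A·r₁^n + B·r₂^n.
From the initial conditions, A + B = -3 and r₁A + r₂B = -4.
Since r₁ - r₂ = √29: A = (-4 - (-3)r₂)/√29 = - \frac{17 \sqrt{29}}{58} - \frac{3}{2}, and B = -3 - A = - \frac{3}{2} + \frac{17 \sqrt{29}}{58}.
So a(n) = \left(- \frac{17 \sqrt{29}}{58} - \frac{3}{2}\right)\left(- \frac{3}{2} + \frac{\sqrt{29}}{2}\right)^n + \left(- \frac{3}{2} + \frac{17 \sqrt{29}}{58}\right)\left(- \frac{\sqrt{29}}{2} - \frac{3}{2}\right)^n.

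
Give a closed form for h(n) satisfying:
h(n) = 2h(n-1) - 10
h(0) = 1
First-order linear non-homogeneous.
Homogeneous solution: h_h(n) = A·(2)^n.
Try constant particular solution h_p = K: K = 2K - 10 ⇒ K = 10.
General: h(n) = A·(2)^n + 10.
Apply h(0) = 1: A + 10 = 1 ⇒ A = -9.
So h(n) = 10 - 9 \cdot 2^{n}.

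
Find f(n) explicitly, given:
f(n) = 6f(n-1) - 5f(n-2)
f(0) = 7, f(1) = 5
Characteristic equation: x² - 6x + 5 = 0, which factors as (x - (5))(x - (1)) = 0.
Roots r₁ = 5, r₂ = 1 (distinct).
General solution: f(n) = A·(5)^n + B·(1)^n.
From f(0) = 7: A + B = 7.
From f(1) = 5: 5A + B = 5.
Solving: A = - \frac{1}{2}, B = \frac{15}{2}.
So f(n) = \frac{15}{2} - \frac{5^{n}}{2}.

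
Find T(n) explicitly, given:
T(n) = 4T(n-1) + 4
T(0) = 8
First-order linear non-homogeneous.
Homogeneous solution: T_h(n) = A·(4)^n.
Try constant particular solution T_p = K: K = 4K + 4 ⇒ K = - \frac{4}{3}.
General: T(n) = A·(4)^n - \frac{4}{3}.
Apply T(0) = 8: A - \frac{4}{3} = 8 ⇒ A = \frac{28}{3}.
So T(n) = \frac{28 \cdot 4^{n}}{3} - \frac{4}{3}.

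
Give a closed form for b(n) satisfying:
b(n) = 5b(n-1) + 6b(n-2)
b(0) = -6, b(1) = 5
Characteristic equation: x² - 5x - 6 = 0, which factors as (x - (6))(x - (-1)) = 0.
Roots r₁ = 6, r₂ = -1 (distinct).
General solution: b(n) = A·(6)^n + B·(-1)^n.
From b(0) = -6: A + B = -6.
From b(1) = 5: 6A - B = 5.
Solving: A = - \frac{1}{7}, B = - \frac{41}{7}.
So b(n) = - \frac{41 \left(-1\right)^{n}}{7} - \frac{6^{n}}{7}.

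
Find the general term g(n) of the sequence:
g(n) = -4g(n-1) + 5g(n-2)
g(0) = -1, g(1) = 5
Characteristic equation: x² + 4x - 5 = 0, which factors as (x - (1))(x - (-5)) = 0.
Roots r₁ = 1, r₂ = -5 (distinct).
General solution: g(n) = A·(1)^n + B·(-5)^n.
From g(0) = -1: A + B = -1.
From g(1) = 5: A - 5B = 5.
Solving: A = 0, B = -1.
So g(n) = - \left(-5\right)^{n}.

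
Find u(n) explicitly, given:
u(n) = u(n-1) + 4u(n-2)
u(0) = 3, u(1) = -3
Characteristic equation: x² - x - 4 = 0.
Discriminant Δ = (1)² + 4·(4) = 17.
Roots r₁,₂ = (1 ± √17)/2, so r₁ = \frac{1}{2} + \frac{\sqrt{17}}{2}, r₂ = \frac{1}{2} - \frac{\sqrt{17}}{2}.
General solution: u(n) = A·r₁^n + B·r₂^n.
From the initial conditions, A + B = 3 and r₁A + r₂B = -3.
Since r₁ - r₂ = √17: A = (-3 - (3)r₂)/√17 = \frac{3}{2} - \frac{9 \sqrt{17}}{34}, and B = 3 - A = \frac{9 \sqrt{17}}{34} + \frac{3}{2}.
So u(n) = \left(\frac{3}{2} - \frac{9 \sqrt{17}}{34}\right)\left(\frac{1}{2} + \frac{\sqrt{17}}{2}\right)^n + \left(\frac{9 \sqrt{17}}{34} + \frac{3}{2}\right)\left(\frac{1}{2} - \frac{\sqrt{17}}{2}\right)^n.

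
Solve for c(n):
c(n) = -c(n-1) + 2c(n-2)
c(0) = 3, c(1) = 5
Characteristic equation: x² + x - 2 = 0, which factors as (x - (1))(x - (-2)) = 0.
Roots r₁ = 1, r₂ = -2 (distinct).
General solution: c(n) = A·(1)^n + B·(-2)^n.
From c(0) = 3: A + B = 3.
From c(1) = 5: A - 2B = 5.
Solving: A = \frac{11}{3}, B = - \frac{2}{3}.
So c(n) = \frac{11}{3} - \frac{2 \left(-2\right)^{n}}{3}.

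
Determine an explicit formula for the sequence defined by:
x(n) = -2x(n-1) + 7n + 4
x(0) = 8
First-order linear with linear forcing.
Homogeneous solution: x_h(n) = A·(-2)^n.
Try particular x_p(n) = pn + q. Substituting:
  pn + q = -2(p(n-1) + q) + 7n + 4.
Matching the n-coefficient: p = -2p + 7 ⇒ p = \frac{7}{3}.
Matching constants: q = 2p - 2q + 4 ⇒ q = \frac{26}{9}.
General: x(n) = A·(-2)^n + \frac{7 n}{3} + \frac{26}{9}.
Apply x(0) = 8: A + \frac{26}{9} = 8 ⇒ A = \frac{46}{9}.
So x(n) = \frac{46 \left(-2\right)^{n}}{9} + \frac{7 n}{3} + \frac{26}{9}.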